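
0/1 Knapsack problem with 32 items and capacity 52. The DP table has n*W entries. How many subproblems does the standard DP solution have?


The DP table is indexed by (item, capacity).
Rows: 32 items
Columns: 52 capacity values (1 to W)
Total subproblems = 32 * 52 = 1664


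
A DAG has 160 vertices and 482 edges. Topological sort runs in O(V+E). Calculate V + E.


V = 160 (vertex processing)
E = 482 (edge processing)
V + E = 160 + 482 = 642


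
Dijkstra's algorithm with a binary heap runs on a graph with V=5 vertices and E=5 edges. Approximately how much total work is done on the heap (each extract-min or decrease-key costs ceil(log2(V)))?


Dijkstra with a binary heap: each vertex is extracted once, each edge may relax once.
Each heap operation costs O(log V).
V + E = 5 + 5 = 10
ceil(log2(5)) = 3 (since 2^2 = 4 < 5 <= 8 = 2^3)
Total heap work = (V+E) * ceil(log2(V)) = 10 * 3 = 30


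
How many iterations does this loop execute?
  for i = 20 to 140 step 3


The loop variable i takes values starting at 20 and increments by 3 each iteration.
Sequence: i = 20, 23, 26, 29, 32, 35, 38, 41, 44, ...
The upper bound 140 is inclusive, so the count is floor((last - first) / step) + 1:
floor((140 - 20) / 3) + 1 = floor(120/3) + 1 = 40 + 1 = 41


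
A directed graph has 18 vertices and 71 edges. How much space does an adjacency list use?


Adjacency list: one list head per vertex + one entry per edge
Vertex heads: 18
Edge entries: 71
Total = 18 + 71 = 89


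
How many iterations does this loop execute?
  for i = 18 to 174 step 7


The loop variable i takes values starting at 18 and increments by 7 each iteration.
Sequence: i = 18, 25, 32, 39, 46, 53, 60, 67, 74, ...
The upper bound 174 is inclusive, so the count is floor((last - first) / step) + 1:
floor((174 - 18) / 7) + 1 = floor(156/7) + 1 = 22 + 1 = 23


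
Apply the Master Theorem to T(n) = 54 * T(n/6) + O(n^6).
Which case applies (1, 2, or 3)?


The Master Theorem: T(n) = a*T(n/b) + O(n^c)
  a = 54, b = 6, c = 6
log_b(a) = log_6(54) ~ 2.226
Compare b^c with a: 6^6 = 46656 > 54, so c > log_b(a).
Since c > log_b(a), Case 3 applies.
T(n) = O(n^6)
Master Theorem case = 3


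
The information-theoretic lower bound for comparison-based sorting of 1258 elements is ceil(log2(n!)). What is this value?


A binary decision tree of height h has at most 2^h leaves and needs at least n! of them, so h >= ceil(log2(n!)).
1258! is far too large to multiply out, so use Stirling's series:
  ln(n!) ~ n ln n - n + (1/2) ln(2 pi n) + 1/(12n)  (error below 1/(360 n^3), negligible here)
  ln(1258) = 7.1372784
  n ln n = 1258 * 7.1372784 = 8978.6962
  (1/2) ln(2 pi * 1258) = (1/2) ln(7904.2471) = 4.4876
  1/(12*1258) = 0.0001
  ln(1258!) ~ 8978.6962 - 1258 + 4.4876 + 0.0001 = 7725.1839
Convert to base 2: log2(1258!) = 7725.1839 / ln 2 = 7725.1839 / 0.69314718 = 11145.0845
ceil(11145.0845) = 11146


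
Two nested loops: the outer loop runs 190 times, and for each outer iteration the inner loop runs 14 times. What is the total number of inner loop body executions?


Outer loop: 190 iterations
Inner loop: 14 iterations per outer iteration
Total = 190 * 14 = 2660


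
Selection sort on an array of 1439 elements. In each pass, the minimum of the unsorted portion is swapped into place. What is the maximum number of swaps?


Selection sort performs one swap per pass:
  Pass 1: find min in positions 0 to 1438, swap with position 0
  Pass 2: find min in positions 1 to 1438, swap with position 1
  Pass 3: find min in positions 2 to 1438, swap with position 2
  Pass 4: find min in positions 3 to 1438, swap with position 3
  Pass 5: find min in positions 4 to 1438, swap with position 4
  ... (1433 more passes)
Total passes (and swaps) = n - 1 = 1439 - 1 = 1438


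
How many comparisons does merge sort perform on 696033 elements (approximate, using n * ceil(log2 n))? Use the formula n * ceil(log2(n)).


Recursion depth: ceil(log2(696033)) = 20
Each recursion level merges n = 696033 elements
Total = 696033 * 20 = 13920660


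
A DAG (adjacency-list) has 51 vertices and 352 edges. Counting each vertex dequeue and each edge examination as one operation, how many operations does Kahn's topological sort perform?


V = 51 (vertex processing)
E = 352 (edge processing)
V + E = 51 + 352 = 403


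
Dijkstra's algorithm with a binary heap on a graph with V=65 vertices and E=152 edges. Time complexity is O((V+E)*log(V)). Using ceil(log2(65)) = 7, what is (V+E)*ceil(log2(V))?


Dijkstra with a binary heap: each vertex is extracted once, each edge may relax once.
Each heap operation costs O(log V).
V + E = 65 + 152 = 217
ceil(log2(65)) = 7 (since 2^6 = 64 < 65 <= 128 = 2^7)
Total heap work = (V+E) * ceil(log2(V)) = 217 * 7 = 1519


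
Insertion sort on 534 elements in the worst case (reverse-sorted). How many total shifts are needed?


In the worst case (reverse-sorted), each element shifts past all previous:
  Element 1: 1 shifts
  Element 2: 2 shifts
  Element 3: 3 shifts
  Element 4: 4 shifts
  Element 5: 5 shifts
  ...
  Element 533: 533 shifts
Total = 1 + 2 + ... + 533
= 534*(534-1)/2 = 142311


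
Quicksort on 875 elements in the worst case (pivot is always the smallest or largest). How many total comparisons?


In the worst case, each partition step picks the worst pivot:
  Partition 1: 874 comparisons (n-1 elements to compare)
  Partition 2: 873 comparisons
  Partition 3: 872 comparisons
  Partition 4: 871 comparisons
  Partition 5: 870 comparisons
  ...
  Last partition: 0 comparisons
Total = (n-1) + (n-2) + ... + 1 + 0 = n*(n-1)/2
= 875*874/2 = 382375


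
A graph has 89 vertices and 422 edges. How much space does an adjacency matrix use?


Adjacency matrix: V x V grid of entries
Space = V^2 = 89^2 = 89 * 89 = 7921


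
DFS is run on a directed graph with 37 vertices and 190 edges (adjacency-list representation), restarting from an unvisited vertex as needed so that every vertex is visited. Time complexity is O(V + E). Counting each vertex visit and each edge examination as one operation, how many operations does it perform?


A full DFS traversal processes each vertex exactly once (push/pop on stack).
Each directed edge is examined once.
V = 37, E = 190
V + E = 227


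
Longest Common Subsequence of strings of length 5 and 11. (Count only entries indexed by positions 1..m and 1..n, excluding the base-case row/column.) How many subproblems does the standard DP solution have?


DP table indexed by positions in both strings.
First string: 5 positions
Second string: 11 positions
Total = 5 * 11 = 55


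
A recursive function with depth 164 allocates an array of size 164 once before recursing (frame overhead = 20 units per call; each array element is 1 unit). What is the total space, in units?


Array allocation: 164 units (allocated once)
Stack frames: 164 deep * 20 per frame = 3280 units
Total = 164 + 3280 = 3444


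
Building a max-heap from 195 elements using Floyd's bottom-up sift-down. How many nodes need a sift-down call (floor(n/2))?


In a heap of 195 elements (0-indexed array):
  Last element index: 194
  Parent of last element: floor((194 - 1) / 2) = 96
  Internal nodes: indices 0 to 96
  Count = floor(195/2) = 97


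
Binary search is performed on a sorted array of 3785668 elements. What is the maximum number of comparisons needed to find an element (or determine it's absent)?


Binary search halves the search space each comparison:
  Step 1: search space = 3785668 -> 1892834
  Step 2: search space = 1892834 -> 946417
  Step 3: search space = 946417 -> 473208
  Step 4: search space = 473208 -> 236604
  Step 5: search space = 236604 -> 118302
  Step 6: search space = 118302 -> 59151
  Step 7: search space = 59151 -> 29575
  Step 8: search space = 29575 -> 14787
  Step 9: search space = 14787 -> 7393
  Step 10: search space = 7393 -> 3696
  Step 11: search space = 3696 -> 1848
  Step 12: search space = 1848 -> 924
  Step 13: search space = 924 -> 462
  Step 14: search space = 462 -> 231
  Step 15: search space = 231 -> 115
  Step 16: search space = 115 -> 57
  Step 17: search space = 57 -> 28
  Step 18: search space = 28 -> 14
  Step 19: search space = 14 -> 7
  Step 20: search space = 7 -> 3
  Step 21: search space = 3 -> 1
  Step 22: search space = 1 (final check)
Maximum comparisons = floor(log2(3785668)) + 1 = 21 + 1 = 22


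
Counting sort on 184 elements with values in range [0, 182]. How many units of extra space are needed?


Output array size: 184 (to store sorted result)
Count array size: 183 (one slot per possible value, range 0 to 182)
Total extra space = 184 + 183 = 367


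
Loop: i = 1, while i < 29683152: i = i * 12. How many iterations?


i multiplies by 12 each step:
i = 1 -> 12 -> 144 -> 1728 -> 20736 -> 248832 -> 2985984 -> 35831808 (stop)
Iterations = ceil(log_12(29683152)) = 7


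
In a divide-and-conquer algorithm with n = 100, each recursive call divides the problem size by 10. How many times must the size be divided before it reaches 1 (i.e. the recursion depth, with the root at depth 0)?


Number of divisions = log_10(100)
Sizes: 100 -> 10 -> 1 (2 divisions)
Recursion depth = 2


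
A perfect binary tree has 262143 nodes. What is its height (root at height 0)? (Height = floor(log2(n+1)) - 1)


For a perfect binary tree of height h: n = 2^(h+1) - 1, so h = log2(n+1) - 1.
  n + 1 = 262144 = 2^18
  log2(262144) = 18
  height = 18 - 1 = 17


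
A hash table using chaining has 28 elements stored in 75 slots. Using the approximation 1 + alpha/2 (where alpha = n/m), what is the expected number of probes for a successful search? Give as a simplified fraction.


Load factor alpha = n/m = 28/75
Expected probes = 1 + alpha/2 = 1 + 28/(2*75)
= 1 + 28/150
= 150/150 + 28/150
= 178/150
Simplify: 89/75


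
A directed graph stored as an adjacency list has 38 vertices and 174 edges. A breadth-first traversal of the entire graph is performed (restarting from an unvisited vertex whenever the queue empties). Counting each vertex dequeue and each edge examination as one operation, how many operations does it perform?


A full BFS traversal dequeues each vertex once and examines each edge once.
Vertex visits: 38
Edge visits: 174
V + E = 38 + 174 = 212


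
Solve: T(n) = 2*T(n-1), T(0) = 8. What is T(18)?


Unrolling:
T(18) = 2*T(17) = 2^2*T(16) = ... = 2^18*T(0)
= 2^18 * 8
= 262144 * 8 = 2097152


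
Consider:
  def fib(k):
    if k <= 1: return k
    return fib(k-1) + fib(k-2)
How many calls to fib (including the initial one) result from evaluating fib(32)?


Let C(m) = total calls to evaluate fib(m). Then C(0)=C(1)=1, and
C(m) = 1 + C(m-1) + C(m-2) for m >= 2.
Build the table (each entry = 1 + previous two):
  C(0) = 1
  C(1) = 1
  C(2) = 1 + 1 + 1 = 3
  C(3) = 1 + 3 + 1 = 5
  C(4) = 1 + 5 + 3 = 9
  C(5) = 1 + 9 + 5 = 15
  C(6) = 1 + 15 + 9 = 25
  C(7) = 1 + 25 + 15 = 41
  C(8) = 1 + 41 + 25 = 67
  C(9) = 1 + 67 + 41 = 109
  C(10) = 1 + 109 + 67 = 177
  C(11) = 1 + 177 + 109 = 287
  C(12) = 1 + 287 + 177 = 465
  C(13) = 1 + 465 + 287 = 753
  C(14) = 1 + 753 + 465 = 1219
  C(15) = 1 + 1219 + 753 = 1973
  C(16) = 1 + 1973 + 1219 = 3193
  C(17) = 1 + 3193 + 1973 = 5167
  C(18) = 1 + 5167 + 3193 = 8361
  C(19) = 1 + 8361 + 5167 = 13529
  C(20) = 1 + 13529 + 8361 = 21891
  C(21) = 1 + 21891 + 13529 = 35421
  C(22) = 1 + 35421 + 21891 = 57313
  C(23) = 1 + 57313 + 35421 = 92735
  C(24) = 1 + 92735 + 57313 = 150049
  C(25) = 1 + 150049 + 92735 = 242785
  C(26) = 1 + 242785 + 150049 = 392835
  C(27) = 1 + 392835 + 242785 = 635621
  C(28) = 1 + 635621 + 392835 = 1028457
  C(29) = 1 + 1028457 + 635621 = 1664079
  C(30) = 1 + 1664079 + 1028457 = 2692537
  C(31) = 1 + 2692537 + 1664079 = 4356617
  C(32) = 1 + 4356617 + 2692537 = 7049155
Total calls for fib(32) = 7049155


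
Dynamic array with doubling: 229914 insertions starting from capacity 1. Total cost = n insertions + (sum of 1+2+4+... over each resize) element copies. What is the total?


n = 229914
Insertion costs: 229914
Resizes copy 1, 2, 4, ... up to the largest power of 2 that is <= n-1 = 229913, i.e. 131072.
Copy costs = 1 + 2 + 4 + 8 + 16 + 32 + 64 + 128 + 256 + 512 + 1024 + 2048 + 4096 + 8192 + 16384 + 32768 + 65536 + 131072 = 262143
Total = 229914 + 262143 = 492057


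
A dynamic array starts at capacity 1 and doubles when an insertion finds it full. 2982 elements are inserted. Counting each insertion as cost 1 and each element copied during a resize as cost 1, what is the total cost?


n = 2982
Insertion costs: 2982
Resizes copy 1, 2, 4, ... up to the largest power of 2 that is <= n-1 = 2981, i.e. 2048.
Copy costs = 1 + 2 + 4 + 8 + 16 + 32 + 64 + 128 + 256 + 512 + 1024 + 2048 = 4095
Total = 2982 + 4095 = 7077


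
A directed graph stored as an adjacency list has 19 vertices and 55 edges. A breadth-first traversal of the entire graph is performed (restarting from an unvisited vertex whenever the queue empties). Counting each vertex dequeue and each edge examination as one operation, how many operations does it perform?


A full BFS traversal dequeues each vertex once and examines each edge once.
Vertex visits: 19
Edge visits: 55
V + E = 19 + 55 = 74


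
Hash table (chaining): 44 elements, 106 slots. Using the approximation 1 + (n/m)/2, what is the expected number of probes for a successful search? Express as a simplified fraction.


Computing expected probes:
alpha = 44/106
= 1 + alpha/2
= 1 + 44/(2*106)
= (2*106 + 44) / (2*106)
= 256/212 = 64/53


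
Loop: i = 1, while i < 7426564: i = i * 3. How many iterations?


i multiplies by 3 each step:
i = 1 -> 3 -> 9 -> 27 -> 81 -> 243 -> 729 -> 2187 -> 6561 -> 19683 -> 59049 -> 177147 -> 531441 -> 1594323 -> 4782969 -> 14348907 (stop)
Iterations = ceil(log_3(7426564)) = 15


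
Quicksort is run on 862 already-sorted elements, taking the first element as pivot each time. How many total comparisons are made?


Sum of comparisons per partition:
861 + 860 + ... + 1 + 0
= 862 * (862 - 1) / 2
= 862 * 861 / 2
= 371091


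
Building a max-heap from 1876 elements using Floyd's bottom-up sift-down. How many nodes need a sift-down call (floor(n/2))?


In a heap of 1876 elements (0-indexed array):
  Last element index: 1875
  Parent of last element: floor((1875 - 1) / 2) = 937
  Internal nodes: indices 0 to 937
  Count = floor(1876/2) = 938


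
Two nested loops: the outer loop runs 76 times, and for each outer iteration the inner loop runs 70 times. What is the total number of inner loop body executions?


Outer loop: 76 iterations
Inner loop: 70 iterations per outer iteration
Total = 76 * 70 = 5320


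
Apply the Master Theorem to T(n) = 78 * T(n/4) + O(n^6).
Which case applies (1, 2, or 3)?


The Master Theorem: T(n) = a*T(n/b) + O(n^c)
  a = 78, b = 4, c = 6
log_b(a) = log_4(78) ~ 3.143
Compare b^c with a: 4^6 = 4096 > 78, so c > log_b(a).
Since c > log_b(a), Case 3 applies.
T(n) = O(n^6)
Master Theorem case = 3


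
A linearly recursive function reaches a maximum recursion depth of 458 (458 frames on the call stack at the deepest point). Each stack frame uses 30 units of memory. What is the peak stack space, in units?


Maximum recursion depth = 458 frames
Memory per frame = 30 units
Total stack space = depth * frame_size
= 458 * 30 = 13740


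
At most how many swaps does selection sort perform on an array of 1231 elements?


Each of the 1230 passes places one element in its final position.
Pass 1: swap minimum into position 0
Pass 2: swap minimum of remaining into position 1
...
Pass 1230: last two elements, one swap
Maximum swaps = 1231 - 1 = 1230


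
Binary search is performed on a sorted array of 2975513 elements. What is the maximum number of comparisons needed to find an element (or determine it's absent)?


Binary search halves the search space each comparison:
  Step 1: search space = 2975513 -> 1487756
  Step 2: search space = 1487756 -> 743878
  Step 3: search space = 743878 -> 371939
  Step 4: search space = 371939 -> 185969
  Step 5: search space = 185969 -> 92984
  Step 6: search space = 92984 -> 46492
  Step 7: search space = 46492 -> 23246
  Step 8: search space = 23246 -> 11623
  Step 9: search space = 11623 -> 5811
  Step 10: search space = 5811 -> 2905
  Step 11: search space = 2905 -> 1452
  Step 12: search space = 1452 -> 726
  Step 13: search space = 726 -> 363
  Step 14: search space = 363 -> 181
  Step 15: search space = 181 -> 90
  Step 16: search space = 90 -> 45
  Step 17: search space = 45 -> 22
  Step 18: search space = 22 -> 11
  Step 19: search space = 11 -> 5
  Step 20: search space = 5 -> 2
  Step 21: search space = 2 -> 1
  Step 22: search space = 1 (final check)
Maximum comparisons = floor(log2(2975513)) + 1 = 21 + 1 = 22


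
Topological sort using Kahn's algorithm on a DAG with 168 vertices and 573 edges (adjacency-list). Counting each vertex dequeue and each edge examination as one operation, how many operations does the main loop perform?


Kahn's algorithm:
  1. Compute in-degrees: O(V + E)
  2. Process queue: each vertex dequeued once (O(V))
     each edge examined once (O(E))
Total = V + E = 168 + 573 = 741


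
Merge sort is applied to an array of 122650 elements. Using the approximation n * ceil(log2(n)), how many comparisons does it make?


Merge sort divides the array into halves recursively.
Number of levels = ceil(log2(122650)) = 17
At each level, approximately n = 122650 comparisons are needed for merging.
Total comparisons ~ n * ceil(log2(n)) = 122650 * 17 = 2085050


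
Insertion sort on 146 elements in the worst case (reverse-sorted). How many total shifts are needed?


In the worst case (reverse-sorted), each element shifts past all previous:
  Element 1: 1 shifts
  Element 2: 2 shifts
  Element 3: 3 shifts
  Element 4: 4 shifts
  Element 5: 5 shifts
  ...
  Element 145: 145 shifts
Total = 1 + 2 + ... + 145
= 146*(146-1)/2 = 10585


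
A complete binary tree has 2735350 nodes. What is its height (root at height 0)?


In a complete binary tree, level k holds nodes 2^k .. 2^(k+1)-1 (1-indexed).
Height = floor(log2(n)) = floor(log2(2735350)) = 21
Check: 2^21 = 2097152 <= 2735350 < 4194304 = 2^22


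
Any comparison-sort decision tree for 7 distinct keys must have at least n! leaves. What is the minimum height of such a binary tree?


A binary decision tree of height h has at most 2^h leaves and needs at least n! of them, so h >= ceil(log2(n!)).
Compute 7! as a running product:
  x2 = 2, x3 = 6, x4 = 24, x5 = 120
  x6 = 720, x7 = 5040
7! = 5040
Bracket between powers of 2:
  2^12 = 4096 < 5040 <= 8192 = 2^13
So ceil(log2(7!)) = 13


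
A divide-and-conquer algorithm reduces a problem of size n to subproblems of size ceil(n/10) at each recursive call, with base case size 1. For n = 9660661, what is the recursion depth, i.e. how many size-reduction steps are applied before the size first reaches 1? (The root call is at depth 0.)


Each step divides the size by 10 (rounding up); after k steps the size is ceil(n/10^k), which equals 1 exactly when 10^k >= n.
So the depth is the smallest k with 10^k >= 9660661, i.e. ceil(log_10(9660661)).
10^6 = 1000000 < 9660661 <= 10000000 = 10^7
Recursion depth = 7


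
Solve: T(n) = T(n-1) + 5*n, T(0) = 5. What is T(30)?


Expanding the recurrence:
T(30) = T(29) + 5*30
       = T(28) + 5*29 + 5*30
       ...
       = T(0) + 5*(1 + 2 + ... + 30)
       = 5 + 5 * 30*31/2
       = 5 + 5 * 465
       = 5 + 2325 = 2330


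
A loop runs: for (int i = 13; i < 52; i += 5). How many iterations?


Loop starts at i = 13, increments by 5, stops when i >= 52.
Number of iterations = ceil((52 - 13) / 5)
= ceil(39 / 5)
= 8


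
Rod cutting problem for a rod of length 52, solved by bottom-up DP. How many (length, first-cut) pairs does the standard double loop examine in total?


For each subproblem length i = 1..52, the inner loop considers i possible first cuts.
Total = 1 + 2 + ... + 52
= 52*(52+1)/2
= 52*53/2 = 1378


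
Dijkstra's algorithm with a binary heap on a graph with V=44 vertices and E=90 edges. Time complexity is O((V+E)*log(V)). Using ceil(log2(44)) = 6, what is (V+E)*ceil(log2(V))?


Dijkstra with a binary heap: each vertex is extracted once, each edge may relax once.
Each heap operation costs O(log V).
V + E = 44 + 90 = 134
ceil(log2(44)) = 6 (since 2^5 = 32 < 44 <= 64 = 2^6)
Total heap work = (V+E) * ceil(log2(V)) = 134 * 6 = 804


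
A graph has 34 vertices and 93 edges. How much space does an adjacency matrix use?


Adjacency matrix: V x V grid of entries
Space = V^2 = 34^2 = 34 * 34 = 1156


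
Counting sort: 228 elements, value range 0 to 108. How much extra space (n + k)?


n = 228 (output array)
k = 109 (count array for 109 distinct values)
Extra space = 228 + 109 = 337


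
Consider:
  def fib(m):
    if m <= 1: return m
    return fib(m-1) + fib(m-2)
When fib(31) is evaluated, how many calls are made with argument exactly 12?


Let N(m) = number of times fib(m) is called while evaluating fib(31).
N(31) = 1 (the initial call).
N(30) = 1 (only fib(31) calls it).
For 1 <= m <= 29: fib(m) is called by fib(m+1) and fib(m+2), so
  N(m) = N(m+1) + N(m+2).
fib(0) is called only by fib(2), so N(0) = N(2).
Walk down from m=31:
  N(31)=1, N(30)=1, N(29)=2, N(28)=3, N(27)=5, N(26)=8, N(25)=13, N(24)=21, N(23)=34, N(22)=55, N(21)=89, N(20)=144, N(19)=233, N(18)=377, N(17)=610, N(16)=987, N(15)=1597, N(14)=2584, N(13)=4181, N(12)=6765
N(12) = 6765


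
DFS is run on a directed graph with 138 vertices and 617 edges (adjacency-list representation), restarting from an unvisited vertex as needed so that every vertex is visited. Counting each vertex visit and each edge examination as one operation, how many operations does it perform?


A full DFS traversal processes each vertex exactly once (push/pop on stack).
Each directed edge is examined once.
V = 138, E = 617
V + E = 755


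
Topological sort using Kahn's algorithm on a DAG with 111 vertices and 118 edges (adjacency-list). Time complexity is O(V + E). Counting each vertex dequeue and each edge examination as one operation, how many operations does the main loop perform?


Kahn's algorithm:
  1. Compute in-degrees: O(V + E)
  2. Process queue: each vertex dequeued once (O(V))
     each edge examined once (O(E))
Total = V + E = 111 + 118 = 229


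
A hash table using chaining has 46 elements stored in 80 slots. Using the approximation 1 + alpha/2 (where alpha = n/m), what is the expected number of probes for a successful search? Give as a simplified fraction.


Load factor alpha = n/m = 46/80
Expected probes = 1 + alpha/2 = 1 + 46/(2*80)
= 1 + 46/160
= 160/160 + 46/160
= 206/160
Simplify: 103/80


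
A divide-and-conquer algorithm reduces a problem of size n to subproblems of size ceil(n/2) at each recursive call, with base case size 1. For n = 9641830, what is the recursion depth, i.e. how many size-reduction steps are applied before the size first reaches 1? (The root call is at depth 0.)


Each step divides the size by 2 (rounding up); after k steps the size is ceil(n/2^k), which equals 1 exactly when 2^k >= n.
So the depth is the smallest k with 2^k >= 9641830, i.e. ceil(log_2(9641830)).
2^23 = 8388608 < 9641830 <= 16777216 = 2^24
Recursion depth = 24


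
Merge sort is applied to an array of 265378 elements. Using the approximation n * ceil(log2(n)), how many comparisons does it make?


Merge sort divides the array into halves recursively.
Number of levels = ceil(log2(265378)) = 19
At each level, approximately n = 265378 comparisons are needed for merging.
Total comparisons ~ n * ceil(log2(n)) = 265378 * 19 = 5042182


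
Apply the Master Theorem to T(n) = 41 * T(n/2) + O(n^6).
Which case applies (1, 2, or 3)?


The Master Theorem: T(n) = a*T(n/b) + O(n^c)
  a = 41, b = 2, c = 6
log_b(a) = log_2(41) ~ 5.358
Compare b^c with a: 2^6 = 64 > 41, so c > log_b(a).
Since c > log_b(a), Case 3 applies.
T(n) = O(n^6)
Master Theorem case = 3


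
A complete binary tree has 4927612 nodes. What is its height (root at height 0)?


In a complete binary tree, level k holds nodes 2^k .. 2^(k+1)-1 (1-indexed).
Height = floor(log2(n)) = floor(log2(4927612)) = 22
Check: 2^22 = 4194304 <= 4927612 < 8388608 = 2^23


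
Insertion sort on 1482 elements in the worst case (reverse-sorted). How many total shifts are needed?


In the worst case (reverse-sorted), each element shifts past all previous:
  Element 1: 1 shifts
  Element 2: 2 shifts
  Element 3: 3 shifts
  Element 4: 4 shifts
  Element 5: 5 shifts
  ...
  Element 1481: 1481 shifts
Total = 1 + 2 + ... + 1481
= 1482*(1482-1)/2 = 1097421


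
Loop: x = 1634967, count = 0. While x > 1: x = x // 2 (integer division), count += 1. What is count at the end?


The variable x halves each step:
x = 1634967 -> 817483 -> 408741 -> 204370 -> 102185 -> 51092 -> 25546 -> 12773 -> 6386 -> 3193 -> 1596 -> 798 -> 399 -> 199 -> 99 -> 49 -> 24 -> 12 -> 6 -> 3 -> 1
Number of halvings = floor(log2(1634967)) = 20


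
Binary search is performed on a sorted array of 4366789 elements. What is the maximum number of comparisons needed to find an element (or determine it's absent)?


Binary search halves the search space each comparison:
  Step 1: search space = 4366789 -> 2183394
  Step 2: search space = 2183394 -> 1091697
  Step 3: search space = 1091697 -> 545848
  Step 4: search space = 545848 -> 272924
  Step 5: search space = 272924 -> 136462
  Step 6: search space = 136462 -> 68231
  Step 7: search space = 68231 -> 34115
  Step 8: search space = 34115 -> 17057
  Step 9: search space = 17057 -> 8528
  Step 10: search space = 8528 -> 4264
  Step 11: search space = 4264 -> 2132
  Step 12: search space = 2132 -> 1066
  Step 13: search space = 1066 -> 533
  Step 14: search space = 533 -> 266
  Step 15: search space = 266 -> 133
  Step 16: search space = 133 -> 66
  Step 17: search space = 66 -> 33
  Step 18: search space = 33 -> 16
  Step 19: search space = 16 -> 8
  Step 20: search space = 8 -> 4
  Step 21: search space = 4 -> 2
  Step 22: search space = 2 -> 1
  Step 23: search space = 1 (final check)
Maximum comparisons = floor(log2(4366789)) + 1 = 22 + 1 = 23


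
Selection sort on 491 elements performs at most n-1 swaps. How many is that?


Each of the 490 passes places one element in its final position.
Pass 1: swap minimum into position 0
Pass 2: swap minimum of remaining into position 1
...
Pass 490: last two elements, one swap
Maximum swaps = 491 - 1 = 490


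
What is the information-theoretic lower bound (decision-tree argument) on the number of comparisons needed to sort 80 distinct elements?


A binary decision tree of height h has at most 2^h leaves and needs at least n! of them, so h >= ceil(log2(n!)).
80! is far too large to multiply out, so use Stirling's series:
  ln(n!) ~ n ln n - n + (1/2) ln(2 pi n) + 1/(12n)  (error below 1/(360 n^3), negligible here)
  ln(80) = 4.3820266
  n ln n = 80 * 4.3820266 = 350.5621
  (1/2) ln(2 pi * 80) = (1/2) ln(502.6548) = 3.1100
  1/(12*80) = 0.0010
  ln(80!) ~ 350.5621 - 80 + 3.1100 + 0.0010 = 273.6731
Convert to base 2: log2(80!) = 273.6731 / ln 2 = 273.6731 / 0.69314718 = 394.8268
ceil(394.8268) = 395


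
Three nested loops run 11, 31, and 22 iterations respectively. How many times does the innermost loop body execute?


Loop 1 (outermost): 11 iterations
Loop 2 (middle): 31 iterations per outer
Loop 3 (innermost): 22 iterations per middle
Total = 11 * 31 * 22 = 7502


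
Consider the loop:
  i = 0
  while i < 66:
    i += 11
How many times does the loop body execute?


Starting at i = 0, each iteration adds 11.
Iterations until i >= 66:
  Iteration 1: i = 0 -> i = 11
  Iteration 2: i = 11 -> i = 22
  Iteration 3: i = 22 -> i = 33
  Iteration 4: i = 33 -> i = 44
  Iteration 5: i = 44 -> i = 55
  Iteration 6: i = 55 -> i = 66
Total iterations = ceil(66/11) = 6


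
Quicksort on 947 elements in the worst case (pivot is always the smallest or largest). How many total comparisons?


In the worst case, each partition step picks the worst pivot:
  Partition 1: 946 comparisons (n-1 elements to compare)
  Partition 2: 945 comparisons
  Partition 3: 944 comparisons
  Partition 4: 943 comparisons
  Partition 5: 942 comparisons
  ...
  Last partition: 0 comparisons
Total = (n-1) + (n-2) + ... + 1 + 0 = n*(n-1)/2
= 947*946/2 = 447931


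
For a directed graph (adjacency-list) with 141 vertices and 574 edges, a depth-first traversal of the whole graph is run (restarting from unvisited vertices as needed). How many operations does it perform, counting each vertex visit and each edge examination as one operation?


A full DFS traversal visits each vertex once and examines each edge once.
V = 141
E = 574
Sum = 141 + 574 = 715


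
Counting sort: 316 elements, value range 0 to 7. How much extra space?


n = 316 (output array)
k = 8 (count array for 8 distinct values)
Extra space = 316 + 8 = 324


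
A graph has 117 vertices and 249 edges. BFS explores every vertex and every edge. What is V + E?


A full BFS traversal dequeues each vertex once and examines each edge once.
Vertex visits: 117
Edge visits: 249
V + E = 117 + 249 = 366


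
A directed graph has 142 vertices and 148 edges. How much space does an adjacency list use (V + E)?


Adjacency list: one list head per vertex + one entry per edge
Vertex heads: 142
Edge entries: 148
Total = 142 + 148 = 290


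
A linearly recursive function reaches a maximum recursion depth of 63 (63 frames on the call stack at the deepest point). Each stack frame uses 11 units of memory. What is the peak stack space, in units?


Maximum recursion depth = 63 frames
Memory per frame = 11 units
Total stack space = depth * frame_size
= 63 * 11 = 693


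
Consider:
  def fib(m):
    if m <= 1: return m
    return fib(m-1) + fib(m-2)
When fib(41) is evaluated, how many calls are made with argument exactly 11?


Let N(m) = number of times fib(m) is called while evaluating fib(41).
N(41) = 1 (the initial call).
N(40) = 1 (only fib(41) calls it).
For 1 <= m <= 39: fib(m) is called by fib(m+1) and fib(m+2), so
  N(m) = N(m+1) + N(m+2).
fib(0) is called only by fib(2), so N(0) = N(2).
Walk down from m=41:
  N(41)=1, N(40)=1, N(39)=2, N(38)=3, N(37)=5, N(36)=8, N(35)=13, N(34)=21, N(33)=34, N(32)=55, N(31)=89, N(30)=144, N(29)=233, N(28)=377, N(27)=610, N(26)=987, N(25)=1597, N(24)=2584, N(23)=4181, N(22)=6765, N(21)=10946, N(20)=17711, N(19)=28657, N(18)=46368, N(17)=75025, N(16)=121393, N(15)=196418, N(14)=317811, N(13)=514229, N(12)=832040, N(11)=1346269
N(11) = 1346269


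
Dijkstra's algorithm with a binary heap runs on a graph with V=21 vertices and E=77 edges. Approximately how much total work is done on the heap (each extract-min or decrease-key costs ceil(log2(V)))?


Dijkstra with a binary heap: each vertex is extracted once, each edge may relax once.
Each heap operation costs O(log V).
V + E = 21 + 77 = 98
ceil(log2(21)) = 5 (since 2^4 = 16 < 21 <= 32 = 2^5)
Total heap work = (V+E) * ceil(log2(V)) = 98 * 5 = 490


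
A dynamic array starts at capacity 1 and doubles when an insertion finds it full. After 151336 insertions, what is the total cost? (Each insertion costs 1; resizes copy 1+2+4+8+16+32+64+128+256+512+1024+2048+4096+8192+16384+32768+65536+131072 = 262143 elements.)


Insertion cost: 151336 (one per element)
Resizes occur just before inserting elements 2, 3, 5, 9, ...
Elements copied at each resize: 1 + 2 + 4 + 8 + 16 + 32 + 64 + 128 + 256 + 512 + 1024 + 2048 + 4096 + 8192 + 16384 + 32768 + 65536 + 131072
Sum of copies = 262143 (geometric series: 2^k - 1)
Total = 151336 + 262143 = 413479


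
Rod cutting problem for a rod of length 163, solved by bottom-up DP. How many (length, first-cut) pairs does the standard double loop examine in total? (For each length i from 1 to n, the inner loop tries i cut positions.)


For each subproblem length i = 1..163, the inner loop considers i possible first cuts.
Total = 1 + 2 + ... + 163
= 163*(163+1)/2
= 163*164/2 = 13366


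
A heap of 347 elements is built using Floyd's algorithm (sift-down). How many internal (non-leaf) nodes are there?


Leaf nodes occupy roughly half the array.
Sift-down is called for each internal node, starting from the last one.
Internal nodes = floor(n/2) = floor(347/2) = 173


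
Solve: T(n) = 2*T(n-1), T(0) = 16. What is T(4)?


Unrolling:
T(4) = 2*T(3) = 2^2*T(2) = ... = 2^4*T(0)
= 2^4 * 16
= 16 * 16 = 256


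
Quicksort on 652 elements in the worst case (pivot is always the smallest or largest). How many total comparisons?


In the worst case, each partition step picks the worst pivot:
  Partition 1: 651 comparisons (n-1 elements to compare)
  Partition 2: 650 comparisons
  Partition 3: 649 comparisons
  Partition 4: 648 comparisons
  Partition 5: 647 comparisons
  ...
  Last partition: 0 comparisons
Total = (n-1) + (n-2) + ... + 1 + 0 = n*(n-1)/2
= 652*651/2 = 212226


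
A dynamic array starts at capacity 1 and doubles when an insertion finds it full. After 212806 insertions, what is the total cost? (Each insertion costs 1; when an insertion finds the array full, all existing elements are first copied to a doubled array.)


Insertion cost: 212806 (one per element)
Resizes occur just before inserting elements 2, 3, 5, 9, ...
Elements copied at each resize: 1 + 2 + 4 + 8 + 16 + 32 + 64 + 128 + 256 + 512 + 1024 + 2048 + 4096 + 8192 + 16384 + 32768 + 65536 + 131072
Sum of copies = 262143 (geometric series: 2^k - 1)
Total = 212806 + 262143 = 474949


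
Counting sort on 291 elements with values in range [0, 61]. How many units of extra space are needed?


Output array size: 291 (to store sorted result)
Count array size: 62 (one slot per possible value, range 0 to 61)
Total extra space = 291 + 62 = 353


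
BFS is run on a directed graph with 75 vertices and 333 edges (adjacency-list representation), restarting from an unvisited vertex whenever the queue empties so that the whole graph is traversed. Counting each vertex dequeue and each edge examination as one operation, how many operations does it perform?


A full BFS traversal dequeues each vertex exactly once and examines each directed edge exactly once.
V = 75 (vertex processing cost)
E = 333 (edge examination cost)
Total operations proportional to V + E = 75 + 333 = 408


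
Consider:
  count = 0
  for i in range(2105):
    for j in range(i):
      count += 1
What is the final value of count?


For each i, the inner loop runs i times:
  i=0: inner runs 0 times
  i=1: inner runs 1 time
  i=2: inner runs 2 times
  i=3: inner runs 3 times
  i=4: inner runs 4 times
  i=5: inner runs 5 times
  i=6: inner runs 6 times
  i=7: inner runs 7 times
  ...
Total = 0 + 1 + 2 + ... + 2104 = 2105*(2105-1)/2 = 2214460


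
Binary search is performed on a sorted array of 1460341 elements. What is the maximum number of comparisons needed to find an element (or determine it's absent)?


Binary search halves the search space each comparison:
  Step 1: search space = 1460341 -> 730170
  Step 2: search space = 730170 -> 365085
  Step 3: search space = 365085 -> 182542
  Step 4: search space = 182542 -> 91271
  Step 5: search space = 91271 -> 45635
  Step 6: search space = 45635 -> 22817
  Step 7: search space = 22817 -> 11408
  Step 8: search space = 11408 -> 5704
  Step 9: search space = 5704 -> 2852
  Step 10: search space = 2852 -> 1426
  Step 11: search space = 1426 -> 713
  Step 12: search space = 713 -> 356
  Step 13: search space = 356 -> 178
  Step 14: search space = 178 -> 89
  Step 15: search space = 89 -> 44
  Step 16: search space = 44 -> 22
  Step 17: search space = 22 -> 11
  Step 18: search space = 11 -> 5
  Step 19: search space = 5 -> 2
  Step 20: search space = 2 -> 1
  Step 21: search space = 1 (final check)
Maximum comparisons = floor(log2(1460341)) + 1 = 20 + 1 = 21


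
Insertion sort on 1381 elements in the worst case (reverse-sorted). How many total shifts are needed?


In the worst case (reverse-sorted), each element shifts past all previous:
  Element 1: 1 shifts
  Element 2: 2 shifts
  Element 3: 3 shifts
  Element 4: 4 shifts
  Element 5: 5 shifts
  ...
  Element 1380: 1380 shifts
Total = 1 + 2 + ... + 1380
= 1381*(1381-1)/2 = 952890


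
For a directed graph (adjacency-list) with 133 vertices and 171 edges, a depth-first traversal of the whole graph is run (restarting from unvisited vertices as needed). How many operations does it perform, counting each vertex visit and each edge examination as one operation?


A full DFS traversal visits each vertex once and examines each edge once.
V = 133
E = 171
Sum = 133 + 171 = 304


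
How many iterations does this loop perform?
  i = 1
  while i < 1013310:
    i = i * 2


The loop variable doubles each iteration:
i = 1 -> 2 -> 4 -> 8 -> 16 -> 32 -> 64 -> 128 -> 256 -> 512 -> 1024 -> 2048 -> 4096 -> 8192 -> 16384 -> 32768 -> 65536 -> 131072 -> 262144 -> 524288 -> 1048576 (stop, 1048576 >= 1013310)
Number of doublings = ceil(log2(1013310)) = 20


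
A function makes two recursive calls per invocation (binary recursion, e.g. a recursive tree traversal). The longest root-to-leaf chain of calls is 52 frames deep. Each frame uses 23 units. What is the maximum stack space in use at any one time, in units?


Binary recursion: the two calls run one after the other, so only one root-to-leaf chain of frames is on the stack at a time.
Maximum depth (longest chain) = 52 frames
Each frame = 23 units
Max stack space = 52 * 23 = 1196


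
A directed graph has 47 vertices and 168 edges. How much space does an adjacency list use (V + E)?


Adjacency list: one list head per vertex + one entry per edge
Vertex heads: 47
Edge entries: 168
Total = 47 + 168 = 215


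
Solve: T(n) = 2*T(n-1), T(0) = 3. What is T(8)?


Unrolling:
T(8) = 2*T(7) = 2^2*T(6) = ... = 2^8*T(0)
= 2^8 * 3
= 256 * 3 = 768


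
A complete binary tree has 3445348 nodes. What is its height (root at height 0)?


In a complete binary tree, level k holds nodes 2^k .. 2^(k+1)-1 (1-indexed).
Height = floor(log2(n)) = floor(log2(3445348)) = 21
Check: 2^21 = 2097152 <= 3445348 < 4194304 = 2^22


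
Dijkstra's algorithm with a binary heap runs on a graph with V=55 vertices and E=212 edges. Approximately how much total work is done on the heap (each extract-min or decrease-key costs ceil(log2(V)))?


Dijkstra with a binary heap: each vertex is extracted once, each edge may relax once.
Each heap operation costs O(log V).
V + E = 55 + 212 = 267
ceil(log2(55)) = 6 (since 2^5 = 32 < 55 <= 64 = 2^6)
Total heap work = (V+E) * ceil(log2(V)) = 267 * 6 = 1602


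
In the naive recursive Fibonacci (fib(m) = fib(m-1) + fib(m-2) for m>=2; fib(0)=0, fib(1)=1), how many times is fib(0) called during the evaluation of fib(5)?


Let N(m) = number of times fib(m) is called while evaluating fib(5).
N(5) = 1 (the initial call).
N(4) = 1 (only fib(5) calls it).
For 1 <= m <= 3: fib(m) is called by fib(m+1) and fib(m+2), so
  N(m) = N(m+1) + N(m+2).
fib(0) is called only by fib(2), so N(0) = N(2).
Walk down from m=5:
  N(5)=1, N(4)=1, N(3)=2, N(2)=3, N(1)=5, N(0)=N(2)=3
N(0) = 3


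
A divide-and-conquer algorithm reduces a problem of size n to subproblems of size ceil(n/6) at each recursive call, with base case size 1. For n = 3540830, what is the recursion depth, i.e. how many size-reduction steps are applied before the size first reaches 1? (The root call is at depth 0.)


Each step divides the size by 6 (rounding up); after k steps the size is ceil(n/6^k), which equals 1 exactly when 6^k >= n.
So the depth is the smallest k with 6^k >= 3540830, i.e. ceil(log_6(3540830)).
6^8 = 1679616 < 3540830 <= 10077696 = 6^9
Recursion depth = 9


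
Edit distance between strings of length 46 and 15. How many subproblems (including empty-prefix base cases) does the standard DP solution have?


The table includes base cases (empty prefixes).
Rows: (m+1) = 47
Columns: (n+1) = 16
Total = 47 * 16 = 752


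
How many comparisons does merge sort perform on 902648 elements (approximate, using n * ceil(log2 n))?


Recursion depth: ceil(log2(902648)) = 20
Each recursion level merges n = 902648 elements
Total = 902648 * 20 = 18052960
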